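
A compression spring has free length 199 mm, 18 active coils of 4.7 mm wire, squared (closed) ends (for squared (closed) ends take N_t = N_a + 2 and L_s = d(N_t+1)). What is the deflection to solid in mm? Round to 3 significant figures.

100 mm

N_t = 20; L_s = 4.7·21 = 98.7 mm
δ_solid = L₀ − L_s = 199 − 98.7 = 100.3 mm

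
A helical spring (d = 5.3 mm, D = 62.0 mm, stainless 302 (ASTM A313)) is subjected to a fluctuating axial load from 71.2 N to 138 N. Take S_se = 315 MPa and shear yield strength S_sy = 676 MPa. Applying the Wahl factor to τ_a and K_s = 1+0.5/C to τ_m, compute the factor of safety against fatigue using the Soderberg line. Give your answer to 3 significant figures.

C = D/d = 62.0/5.3 = 11.6981; K_W = (4C−1)/(4C−4)+0.615/C = 1.1227; K_s = 1+0.5/C = 1.0427
F_a = (F_max−F_min)/2 = 33.4 N; F_m = (F_max+F_min)/2 = 104.6 N
τ_a = K_W·8F_aD/(πd³) = 1.1227 × 35.42 = 39.765 MPa
τ_m = K_s·8F_mD/(πd³) = 1.0427 × 110.93 = 115.67 MPa
Soderberg: 1/n_f = τ_a/S_se + τ_m/S_sy = 39.765/315 + 115.67/676 = 0.12624 + 0.17111 = 0.29735
n_f = 1/0.29735 = 3.363

3.36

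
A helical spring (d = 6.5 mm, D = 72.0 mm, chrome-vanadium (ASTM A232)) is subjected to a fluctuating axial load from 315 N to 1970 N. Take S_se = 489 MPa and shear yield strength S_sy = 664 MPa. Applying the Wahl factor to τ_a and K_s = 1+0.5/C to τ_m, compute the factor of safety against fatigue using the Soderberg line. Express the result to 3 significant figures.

C = D/d = 72.0/6.5 = 11.0769; K_W = (4C−1)/(4C−4)+0.615/C = 1.1299; K_s = 1+0.5/C = 1.0451
F_a = (F_max−F_min)/2 = 827.5 N; F_m = (F_max+F_min)/2 = 1142.5 N
τ_a = K_W·8F_aD/(πd³) = 1.1299 × 552.46 = 624.25 MPa
τ_m = K_s·8F_mD/(πd³) = 1.0451 × 762.76 = 797.19 MPa
Soderberg: 1/n_f = τ_a/S_se + τ_m/S_sy = 624.25/489 + 797.19/664 = 1.27659 + 1.20059 = 2.4772
n_f = 1/2.4772 = 0.4037

0.404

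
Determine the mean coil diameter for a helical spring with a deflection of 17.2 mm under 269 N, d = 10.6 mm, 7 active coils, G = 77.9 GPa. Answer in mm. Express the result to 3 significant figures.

Required rate k = F/δ = 269/17.2 = 15.64 N/mm
D = (Gd⁴/(8N_a·k))^(1/3) = (77.9×10³·10.6⁴/(8·7·15.64))^(1/3)
  = (1.12292e+06)^(1/3) = 103.9401 mm

104 mm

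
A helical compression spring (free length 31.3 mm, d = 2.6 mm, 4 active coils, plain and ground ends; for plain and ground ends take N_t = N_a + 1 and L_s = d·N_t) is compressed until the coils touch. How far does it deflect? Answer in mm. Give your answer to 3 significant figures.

N_t = 5; L_s = 2.6·5 = 13 mm
δ_solid = L₀ − L_s = 31.3 − 13 = 18.3 mm

18.3 mm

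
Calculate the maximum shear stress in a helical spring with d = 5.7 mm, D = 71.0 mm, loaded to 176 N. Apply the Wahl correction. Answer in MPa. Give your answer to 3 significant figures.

Spring index C = D/d = 71.0/5.7 = 12.4561
K_W = (4C−1)/(4C−4) + 0.615/C = 48.825/45.825 + 0.0494 = 1.1148
τ₀ = 8FD/(πd³) = 8·176·71.0/(π·5.7³) = 99968/581.8 = 171.83 MPa
τ_max = K·τ₀ = 1.1148 × 171.83 = 191.56 MPa

192 MPa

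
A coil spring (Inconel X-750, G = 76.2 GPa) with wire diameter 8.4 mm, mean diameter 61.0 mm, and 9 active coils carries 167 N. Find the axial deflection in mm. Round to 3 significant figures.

k = Gd⁴/(8D³N_a) = (76.2×10³)(8.4⁴)/(8·61.0³·9) = 23.214 N/mm
δ = F/k = 167 / 23.214 = 7.1939 mm

7.19 mm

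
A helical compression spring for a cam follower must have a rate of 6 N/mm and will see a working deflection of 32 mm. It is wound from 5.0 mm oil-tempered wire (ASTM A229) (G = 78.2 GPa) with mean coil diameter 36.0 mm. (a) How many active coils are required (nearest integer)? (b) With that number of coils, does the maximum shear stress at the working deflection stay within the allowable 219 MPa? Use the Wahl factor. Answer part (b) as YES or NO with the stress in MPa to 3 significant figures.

(a) 22 coils; (b) YES, τ_max = 169 MPa

N_a = Gd⁴/(8D³k) = (78.2×10³)(5.0⁴)/(8·36.0³·6) = 21.82 → N_a = 22
Actual rate k = Gd⁴/(8D³·22) = 5.9521 N/mm
Working load F = kδ = 5.9521·32 = 190.47 N
C = 36.0/5.0 = 7.2000; K_W = (4C−1)/(4C−4)+0.615/C = 1.2064
τ_max = K_W·8FD/(πd³) = 1.2064·139.68 = 168.51 MPa
τ_max ≤ 219 MPa → acceptable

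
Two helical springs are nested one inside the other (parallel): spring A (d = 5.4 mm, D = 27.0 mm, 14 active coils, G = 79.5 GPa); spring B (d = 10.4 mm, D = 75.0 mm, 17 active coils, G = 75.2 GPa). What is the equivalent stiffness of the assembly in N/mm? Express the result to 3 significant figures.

46.0 N/mm

k_A = Gd⁴/(8D³N_a) = (79.5×10³)(5.4⁴)/(8·27.0³·14) = 30.664 N/mm
k_B = Gd⁴/(8D³N_a) = (75.2×10³)(10.4⁴)/(8·75.0³·17) = 15.333 N/mm
Parallel: k_eq = 30.664 + 15.333 = 45.997 N/mm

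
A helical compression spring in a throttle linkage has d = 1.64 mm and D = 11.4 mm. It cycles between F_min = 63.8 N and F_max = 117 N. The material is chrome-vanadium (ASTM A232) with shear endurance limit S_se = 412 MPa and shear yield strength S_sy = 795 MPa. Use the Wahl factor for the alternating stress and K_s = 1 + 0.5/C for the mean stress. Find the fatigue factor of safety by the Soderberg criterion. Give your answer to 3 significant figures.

0.759

C = D/d = 11.4/1.64 = 6.9512; K_W = (4C−1)/(4C−4)+0.615/C = 1.2145; K_s = 1+0.5/C = 1.0719
F_a = (F_max−F_min)/2 = 26.6 N; F_m = (F_max+F_min)/2 = 90.4 N
τ_a = K_W·8F_aD/(πd³) = 1.2145 × 175.06 = 212.61 MPa
τ_m = K_s·8F_mD/(πd³) = 1.0719 × 594.95 = 637.75 MPa
Soderberg: 1/n_f = τ_a/S_se + τ_m/S_sy = 212.61/412 + 637.75/795 = 0.51605 + 0.80220 = 1.3183
n_f = 1/1.3183 = 0.7586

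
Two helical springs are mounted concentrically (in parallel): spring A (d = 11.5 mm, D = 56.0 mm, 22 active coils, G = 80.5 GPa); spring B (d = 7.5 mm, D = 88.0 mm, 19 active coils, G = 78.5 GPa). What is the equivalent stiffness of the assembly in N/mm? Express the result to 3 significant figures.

k_A = Gd⁴/(8D³N_a) = (80.5×10³)(11.5⁴)/(8·56.0³·22) = 45.552 N/mm
k_B = Gd⁴/(8D³N_a) = (78.5×10³)(7.5⁴)/(8·88.0³·19) = 2.3979 N/mm
Parallel: k_eq = 45.552 + 2.3979 = 47.95 N/mm

48.0 N/mm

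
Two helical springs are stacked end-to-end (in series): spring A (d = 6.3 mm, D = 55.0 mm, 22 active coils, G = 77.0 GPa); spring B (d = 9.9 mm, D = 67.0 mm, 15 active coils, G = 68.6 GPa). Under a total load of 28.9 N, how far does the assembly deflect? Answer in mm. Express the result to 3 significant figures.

k_A = Gd⁴/(8D³N_a) = (77.0×10³)(6.3⁴)/(8·55.0³·22) = 4.1424 N/mm
k_B = Gd⁴/(8D³N_a) = (68.6×10³)(9.9⁴)/(8·67.0³·15) = 18.258 N/mm
Series: 1/k_eq = 1/4.1424 + 1/18.258 = 0.29618; k_eq = 3.3764 N/mm
δ = F/k_eq = 28.9/3.3764 = 8.5595 mm

8.56 mm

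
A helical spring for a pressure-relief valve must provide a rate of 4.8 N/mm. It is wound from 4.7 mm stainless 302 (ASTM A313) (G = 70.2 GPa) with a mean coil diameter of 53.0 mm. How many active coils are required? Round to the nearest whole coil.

N_a = Gd⁴/(8D³k) = (70.2×10³ × 4.7⁴)/(8 × 53.0³ × 4.8)
    = 3.42554e+07 / 5.71688e+06 = 5.992 → 6 coils

6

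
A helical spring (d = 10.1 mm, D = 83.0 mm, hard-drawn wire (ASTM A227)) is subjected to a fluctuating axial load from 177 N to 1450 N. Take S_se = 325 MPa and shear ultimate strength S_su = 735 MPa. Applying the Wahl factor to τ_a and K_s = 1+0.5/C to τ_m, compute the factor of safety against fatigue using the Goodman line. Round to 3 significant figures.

C = D/d = 83.0/10.1 = 8.2178; K_W = (4C−1)/(4C−4)+0.615/C = 1.1787; K_s = 1+0.5/C = 1.0608
F_a = (F_max−F_min)/2 = 636.5 N; F_m = (F_max+F_min)/2 = 813.5 N
τ_a = K_W·8F_aD/(πd³) = 1.1787 × 130.57 = 153.91 MPa
τ_m = K_s·8F_mD/(πd³) = 1.0608 × 166.88 = 177.04 MPa
Goodman: 1/n_f = τ_a/S_se + τ_m/S_su = 153.91/325 + 177.04/735 = 0.47358 + 0.24087 = 0.71444
n_f = 1/0.71444 = 1.4

1.40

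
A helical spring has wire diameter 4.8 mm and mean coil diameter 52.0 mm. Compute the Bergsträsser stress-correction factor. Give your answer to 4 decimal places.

1.1240

C = D/d = 52.0/4.8 = 10.8333
K_B = (4C+2)/(4C−3) = 45.333/40.333 = 1.1240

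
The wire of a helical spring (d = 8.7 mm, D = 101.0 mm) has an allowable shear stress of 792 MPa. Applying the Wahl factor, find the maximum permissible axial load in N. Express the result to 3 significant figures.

C = D/d = 101.0/8.7 = 11.6092
K_W = (4C−1)/(4C−4) + 0.615/C = 45.437/42.437 + 0.0530 = 1.1237
τ_max = K·8FD/(πd³) → F_max = τ_allow·πd³/(8DK)
F_max = 792·π·8.7³/(8·101.0·1.1237) = 1.6384e+06/907.92 = 1804.6 N

1800 N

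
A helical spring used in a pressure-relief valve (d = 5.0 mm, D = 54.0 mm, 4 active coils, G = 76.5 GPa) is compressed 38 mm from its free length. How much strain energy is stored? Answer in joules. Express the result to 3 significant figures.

k = Gd⁴/(8D³N_a) = (76.5×10³)(5.0⁴)/(8·54.0³·4) = 9.4888 N/mm
U = ½kδ² = 0.5 × 9.4888 × 38² = 6850.9 N·mm = 6.8509 J

6.85 J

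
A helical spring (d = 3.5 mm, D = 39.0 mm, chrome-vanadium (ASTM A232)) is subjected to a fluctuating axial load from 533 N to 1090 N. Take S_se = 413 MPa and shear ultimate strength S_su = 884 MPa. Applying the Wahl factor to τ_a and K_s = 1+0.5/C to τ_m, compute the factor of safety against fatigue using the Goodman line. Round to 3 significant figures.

C = D/d = 39.0/3.5 = 11.1429; K_W = (4C−1)/(4C−4)+0.615/C = 1.1291; K_s = 1+0.5/C = 1.0449
F_a = (F_max−F_min)/2 = 278.5 N; F_m = (F_max+F_min)/2 = 811.5 N
τ_a = K_W·8F_aD/(πd³) = 1.1291 × 645.1 = 728.4 MPa
τ_m = K_s·8F_mD/(πd³) = 1.0449 × 1879.7 = 1964 MPa
Goodman: 1/n_f = τ_a/S_se + τ_m/S_su = 728.4/413 + 1964/884 = 1.76369 + 2.22177 = 3.9855
n_f = 1/3.9855 = 0.2509

0.251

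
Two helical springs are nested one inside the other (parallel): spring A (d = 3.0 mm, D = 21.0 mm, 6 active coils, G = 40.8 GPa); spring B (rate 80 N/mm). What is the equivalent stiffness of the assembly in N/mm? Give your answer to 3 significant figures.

k_A = Gd⁴/(8D³N_a) = (40.8×10³)(3.0⁴)/(8·21.0³·6) = 7.4344 N/mm
Parallel: k_eq = 7.4344 + 80 = 87.434 N/mm

87.4 N/mm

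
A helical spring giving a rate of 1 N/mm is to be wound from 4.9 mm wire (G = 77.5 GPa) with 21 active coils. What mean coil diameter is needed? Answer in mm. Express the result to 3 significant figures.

64.3 mm

D = (Gd⁴/(8N_a·k))^(1/3) = (77.5×10³·4.9⁴/(8·21·1))^(1/3)
  = (265936)^(1/3) = 64.3071 mm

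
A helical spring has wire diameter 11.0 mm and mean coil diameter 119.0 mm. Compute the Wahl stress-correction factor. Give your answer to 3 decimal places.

1.133

C = D/d = 119.0/11.0 = 10.8182
K_W = (4C−1)/(4C−4) + 0.615/C = 42.273/39.273 + 0.0568 = 1.1332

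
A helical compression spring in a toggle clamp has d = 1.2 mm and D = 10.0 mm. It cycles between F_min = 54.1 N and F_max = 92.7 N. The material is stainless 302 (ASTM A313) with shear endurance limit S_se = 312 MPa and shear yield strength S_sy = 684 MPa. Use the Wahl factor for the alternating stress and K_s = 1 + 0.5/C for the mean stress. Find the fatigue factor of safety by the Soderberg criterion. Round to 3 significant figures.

0.364

C = D/d = 10.0/1.2 = 8.3333; K_W = (4C−1)/(4C−4)+0.615/C = 1.1761; K_s = 1+0.5/C = 1.0600
F_a = (F_max−F_min)/2 = 19.3 N; F_m = (F_max+F_min)/2 = 73.4 N
τ_a = K_W·8F_aD/(πd³) = 1.1761 × 284.42 = 334.49 MPa
τ_m = K_s·8F_mD/(πd³) = 1.0600 × 1081.7 = 1146.6 MPa
Soderberg: 1/n_f = τ_a/S_se + τ_m/S_sy = 334.49/312 + 1146.6/684 = 1.07209 + 1.67626 = 2.7484
n_f = 1/2.7484 = 0.3639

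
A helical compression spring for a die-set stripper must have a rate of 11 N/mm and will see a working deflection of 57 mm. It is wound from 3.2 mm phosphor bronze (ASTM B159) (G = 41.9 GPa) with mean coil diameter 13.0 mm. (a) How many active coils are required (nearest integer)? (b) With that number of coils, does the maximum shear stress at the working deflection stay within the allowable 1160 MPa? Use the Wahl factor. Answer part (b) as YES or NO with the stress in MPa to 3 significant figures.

(a) 23 coils; (b) YES, τ_max = 874 MPa

N_a = Gd⁴/(8D³k) = (41.9×10³)(3.2⁴)/(8·13.0³·11) = 22.72 → N_a = 23
Actual rate k = Gd⁴/(8D³·23) = 10.868 N/mm
Working load F = kδ = 10.868·57 = 619.5 N
C = 13.0/3.2 = 4.0625; K_W = (4C−1)/(4C−4)+0.615/C = 1.3963
τ_max = K_W·8FD/(πd³) = 1.3963·625.86 = 873.87 MPa
τ_max ≤ 1160 MPa → acceptable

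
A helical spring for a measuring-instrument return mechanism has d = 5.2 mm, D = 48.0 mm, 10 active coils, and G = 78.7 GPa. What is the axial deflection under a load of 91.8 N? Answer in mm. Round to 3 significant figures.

14.1 mm

k = Gd⁴/(8D³N_a) = (78.7×10³)(5.2⁴)/(8·48.0³·10) = 6.5039 N/mm
δ = F/k = 91.8 / 6.5039 = 14.115 mm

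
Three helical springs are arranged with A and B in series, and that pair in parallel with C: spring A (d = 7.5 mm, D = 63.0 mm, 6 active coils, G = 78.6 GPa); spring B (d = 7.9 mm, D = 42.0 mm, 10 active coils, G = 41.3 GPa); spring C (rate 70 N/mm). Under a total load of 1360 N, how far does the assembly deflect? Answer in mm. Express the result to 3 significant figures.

k_A = Gd⁴/(8D³N_a) = (78.6×10³)(7.5⁴)/(8·63.0³·6) = 20.721 N/mm
k_B = Gd⁴/(8D³N_a) = (41.3×10³)(7.9⁴)/(8·42.0³·10) = 27.141 N/mm
Springs A,B series: k_AB = 1/(1/20.721+1/27.141) = 11.75 N/mm; parallel with C: k_eq = 11.75+70 = 81.75 N/mm
δ = F/k_eq = 1360/81.75 = 16.636 mm

16.6 mm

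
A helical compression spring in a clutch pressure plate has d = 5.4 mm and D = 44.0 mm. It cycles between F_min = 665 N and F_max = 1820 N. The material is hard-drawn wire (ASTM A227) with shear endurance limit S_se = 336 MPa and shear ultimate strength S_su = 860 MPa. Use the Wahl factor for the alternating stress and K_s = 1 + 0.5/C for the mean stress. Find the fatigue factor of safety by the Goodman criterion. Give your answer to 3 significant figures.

C = D/d = 44.0/5.4 = 8.1481; K_W = (4C−1)/(4C−4)+0.615/C = 1.1804; K_s = 1+0.5/C = 1.0614
F_a = (F_max−F_min)/2 = 577.5 N; F_m = (F_max+F_min)/2 = 1242.5 N
τ_a = K_W·8F_aD/(πd³) = 1.1804 × 410.93 = 485.06 MPa
τ_m = K_s·8F_mD/(πd³) = 1.0614 × 884.11 = 938.37 MPa
Goodman: 1/n_f = τ_a/S_se + τ_m/S_su = 485.06/336 + 938.37/860 = 1.44362 + 1.09112 = 2.5347
n_f = 1/2.5347 = 0.3945

0.395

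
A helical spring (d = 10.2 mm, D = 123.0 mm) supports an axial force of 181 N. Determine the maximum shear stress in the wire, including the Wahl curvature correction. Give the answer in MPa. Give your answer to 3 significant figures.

Spring index C = D/d = 123.0/10.2 = 12.0588
K_W = (4C−1)/(4C−4) + 0.615/C = 47.235/44.235 + 0.0510 = 1.1188
τ₀ = 8FD/(πd³) = 8·181·123.0/(π·10.2³) = 178104/3333.9 = 53.422 MPa
τ_max = K·τ₀ = 1.1188 × 53.422 = 59.77 MPa

59.8 MPa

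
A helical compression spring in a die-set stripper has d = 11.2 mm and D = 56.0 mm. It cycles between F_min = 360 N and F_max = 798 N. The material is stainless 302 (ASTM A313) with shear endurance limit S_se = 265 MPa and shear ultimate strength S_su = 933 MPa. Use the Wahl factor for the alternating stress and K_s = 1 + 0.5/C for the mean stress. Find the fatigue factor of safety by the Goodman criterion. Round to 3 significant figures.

C = D/d = 56.0/11.2 = 5.0000; K_W = (4C−1)/(4C−4)+0.615/C = 1.3105; K_s = 1+0.5/C = 1.1000
F_a = (F_max−F_min)/2 = 219 N; F_m = (F_max+F_min)/2 = 579 N
τ_a = K_W·8F_aD/(πd³) = 1.3105 × 22.229 = 29.131 MPa
τ_m = K_s·8F_mD/(πd³) = 1.1000 × 58.77 = 64.647 MPa
Goodman: 1/n_f = τ_a/S_se + τ_m/S_su = 29.131/265 + 64.647/933 = 0.10993 + 0.06929 = 0.17922
n_f = 1/0.17922 = 5.58

5.58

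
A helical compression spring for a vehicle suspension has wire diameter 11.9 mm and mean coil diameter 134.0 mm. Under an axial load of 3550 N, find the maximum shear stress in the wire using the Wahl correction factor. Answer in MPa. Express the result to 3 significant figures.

Spring index C = D/d = 134.0/11.9 = 11.2605
K_W = (4C−1)/(4C−4) + 0.615/C = 44.042/41.042 + 0.0546 = 1.1277
τ₀ = 8FD/(πd³) = 8·3550·134.0/(π·11.9³) = 3.8056e+06/5294.1 = 718.84 MPa
τ_max = K·τ₀ = 1.1277 × 718.84 = 810.64 MPa

811 MPa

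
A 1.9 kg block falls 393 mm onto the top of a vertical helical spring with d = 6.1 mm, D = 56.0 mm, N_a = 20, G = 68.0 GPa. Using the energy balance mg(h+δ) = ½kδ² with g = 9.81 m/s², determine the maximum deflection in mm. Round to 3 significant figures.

k = Gd⁴/(8D³N_a) = (68.0×10³)(6.1⁴)/(8·56.0³·20) = 3.3508 N/mm
W = mg = 1.9 × 9.81 = 18.639 N
½kδ² − Wδ − Wh = 0 → δ = (W + √(W² + 2kWh))/k
δ = (18.639 + √(347.41 + 49089.6))/3.3508 = (18.639 + 222.34)/3.3508 = 71.919 mm

71.9 mm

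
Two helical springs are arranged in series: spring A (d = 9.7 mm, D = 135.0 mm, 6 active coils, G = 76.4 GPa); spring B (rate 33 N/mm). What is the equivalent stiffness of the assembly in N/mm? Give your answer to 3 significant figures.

4.88 N/mm

k_A = Gd⁴/(8D³N_a) = (76.4×10³)(9.7⁴)/(8·135.0³·6) = 5.7271 N/mm
Series: 1/k_eq = 1/5.7271 + 1/33 = 0.20491; k_eq = 4.8802 N/mm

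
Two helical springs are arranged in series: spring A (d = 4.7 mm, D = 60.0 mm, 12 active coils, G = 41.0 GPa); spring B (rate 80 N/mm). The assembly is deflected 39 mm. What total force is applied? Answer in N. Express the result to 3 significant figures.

k_A = Gd⁴/(8D³N_a) = (41.0×10³)(4.7⁴)/(8·60.0³·12) = 0.96483 N/mm
Series: 1/k_eq = 1/0.96483 + 1/80 = 1.049; k_eq = 0.95333 N/mm
F = k_eq·δ = 0.95333·39 = 37.18 N

37.2 N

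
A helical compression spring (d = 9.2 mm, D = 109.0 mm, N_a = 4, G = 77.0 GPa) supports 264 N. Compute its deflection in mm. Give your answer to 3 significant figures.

19.8 mm

k = Gd⁴/(8D³N_a) = (77.0×10³)(9.2⁴)/(8·109.0³·4) = 13.311 N/mm
δ = F/k = 264 / 13.311 = 19.833 mm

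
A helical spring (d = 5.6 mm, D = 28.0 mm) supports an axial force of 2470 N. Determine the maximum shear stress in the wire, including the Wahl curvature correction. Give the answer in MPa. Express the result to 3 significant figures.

Spring index C = D/d = 28.0/5.6 = 5.0000
K_W = (4C−1)/(4C−4) + 0.615/C = 19.000/16.000 + 0.1230 = 1.3105
τ₀ = 8FD/(πd³) = 8·2470·28.0/(π·5.6³) = 553280/551.71 = 1002.8 MPa
τ_max = K·τ₀ = 1.3105 × 1002.8 = 1314.2 MPa

1310 MPa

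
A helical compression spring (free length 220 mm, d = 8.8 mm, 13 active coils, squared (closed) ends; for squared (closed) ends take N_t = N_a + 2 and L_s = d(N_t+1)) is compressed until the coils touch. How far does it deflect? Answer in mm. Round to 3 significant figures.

79.2 mm

N_t = 15; L_s = 8.8·16 = 140.8 mm
δ_solid = L₀ − L_s = 220 − 140.8 = 79.2 mm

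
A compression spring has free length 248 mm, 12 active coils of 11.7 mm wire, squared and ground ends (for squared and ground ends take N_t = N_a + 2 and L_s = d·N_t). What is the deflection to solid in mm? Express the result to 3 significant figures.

N_t = 14; L_s = 11.7·14 = 163.8 mm
δ_solid = L₀ − L_s = 248 − 163.8 = 84.2 mm

84.2 mm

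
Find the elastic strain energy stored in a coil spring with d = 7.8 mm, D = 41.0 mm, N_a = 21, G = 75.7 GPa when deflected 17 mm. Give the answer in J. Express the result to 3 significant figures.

k = Gd⁴/(8D³N_a) = (75.7×10³)(7.8⁴)/(8·41.0³·21) = 24.2 N/mm
U = ½kδ² = 0.5 × 24.2 × 17² = 3496.9 N·mm = 3.4969 J

3.50 J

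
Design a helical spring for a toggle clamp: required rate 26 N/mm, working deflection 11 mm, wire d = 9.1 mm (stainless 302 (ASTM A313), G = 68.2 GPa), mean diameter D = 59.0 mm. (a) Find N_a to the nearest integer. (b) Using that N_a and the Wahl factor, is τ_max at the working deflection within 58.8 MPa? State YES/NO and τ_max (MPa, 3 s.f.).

(a) 11 coils; (b) NO, τ_max = 69.9 MPa

N_a = Gd⁴/(8D³k) = (68.2×10³)(9.1⁴)/(8·59.0³·26) = 10.95 → N_a = 11
Actual rate k = Gd⁴/(8D³·11) = 25.877 N/mm
Working load F = kδ = 25.877·11 = 284.65 N
C = 59.0/9.1 = 6.4835; K_W = (4C−1)/(4C−4)+0.615/C = 1.2316
τ_max = K_W·8FD/(πd³) = 1.2316·56.751 = 69.896 MPa
τ_max > 58.8 MPa → exceeds allowable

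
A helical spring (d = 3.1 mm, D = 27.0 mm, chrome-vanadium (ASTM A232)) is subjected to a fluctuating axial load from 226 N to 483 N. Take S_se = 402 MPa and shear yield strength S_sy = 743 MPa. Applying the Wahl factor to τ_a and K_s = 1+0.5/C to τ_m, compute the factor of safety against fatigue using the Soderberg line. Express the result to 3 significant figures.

0.494

C = D/d = 27.0/3.1 = 8.7097; K_W = (4C−1)/(4C−4)+0.615/C = 1.1679; K_s = 1+0.5/C = 1.0574
F_a = (F_max−F_min)/2 = 128.5 N; F_m = (F_max+F_min)/2 = 354.5 N
τ_a = K_W·8F_aD/(πd³) = 1.1679 × 296.57 = 346.36 MPa
τ_m = K_s·8F_mD/(πd³) = 1.0574 × 818.15 = 865.12 MPa
Soderberg: 1/n_f = τ_a/S_se + τ_m/S_sy = 346.36/402 + 865.12/743 = 0.86159 + 1.16436 = 2.0259
n_f = 1/2.0259 = 0.4936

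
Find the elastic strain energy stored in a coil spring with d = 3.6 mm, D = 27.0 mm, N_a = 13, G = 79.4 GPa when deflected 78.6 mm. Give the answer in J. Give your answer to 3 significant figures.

20.1 J

k = Gd⁴/(8D³N_a) = (79.4×10³)(3.6⁴)/(8·27.0³·13) = 6.5149 N/mm
U = ½kδ² = 0.5 × 6.5149 × 78.6² = 20124 N·mm = 20.124 J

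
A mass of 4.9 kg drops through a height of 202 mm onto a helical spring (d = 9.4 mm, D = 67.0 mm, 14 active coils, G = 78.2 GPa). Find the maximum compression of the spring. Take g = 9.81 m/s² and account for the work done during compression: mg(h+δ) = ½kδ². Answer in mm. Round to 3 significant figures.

35.5 mm

k = Gd⁴/(8D³N_a) = (78.2×10³)(9.4⁴)/(8·67.0³·14) = 18.125 N/mm
W = mg = 4.9 × 9.81 = 48.069 N
½kδ² − Wδ − Wh = 0 → δ = (W + √(W² + 2kWh))/k
δ = (48.069 + √(2310.6 + 351983))/18.125 = (48.069 + 595.23)/18.125 = 35.492 mm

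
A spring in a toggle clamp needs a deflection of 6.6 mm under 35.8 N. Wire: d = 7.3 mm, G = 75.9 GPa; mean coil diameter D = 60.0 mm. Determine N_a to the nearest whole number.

Required rate k = F/δ = 35.8/6.6 = 5.4242 N/mm
N_a = Gd⁴/(8D³k) = (75.9×10³ × 7.3⁴)/(8 × 60.0³ × 5.4242)
    = 2.15543e+08 / 9.37309e+06 = 23 → 23 coils

23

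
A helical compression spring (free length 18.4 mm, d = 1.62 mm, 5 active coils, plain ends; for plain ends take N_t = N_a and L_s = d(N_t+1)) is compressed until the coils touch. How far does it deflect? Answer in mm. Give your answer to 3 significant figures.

8.68 mm

N_t = 5; L_s = 1.62·6 = 9.72 mm
δ_solid = L₀ − L_s = 18.4 − 9.72 = 8.68 mm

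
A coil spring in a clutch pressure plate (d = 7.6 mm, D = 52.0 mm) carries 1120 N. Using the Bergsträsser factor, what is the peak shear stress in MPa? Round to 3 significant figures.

407 MPa

Spring index C = D/d = 52.0/7.6 = 6.8421
K_B = (4C+2)/(4C−3) = 29.368/24.368 = 1.2052
τ₀ = 8FD/(πd³) = 8·1120·52.0/(π·7.6³) = 465920/1379.1 = 337.85 MPa
τ_max = K·τ₀ = 1.2052 × 337.85 = 407.17 MPa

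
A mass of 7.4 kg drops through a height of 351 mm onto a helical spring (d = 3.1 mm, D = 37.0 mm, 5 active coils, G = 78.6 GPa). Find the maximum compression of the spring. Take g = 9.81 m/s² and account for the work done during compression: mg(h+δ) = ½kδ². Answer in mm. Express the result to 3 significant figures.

k = Gd⁴/(8D³N_a) = (78.6×10³)(3.1⁴)/(8·37.0³·5) = 3.5826 N/mm
W = mg = 7.4 × 9.81 = 72.594 N
½kδ² − Wδ − Wh = 0 → δ = (W + √(W² + 2kWh))/k
δ = (72.594 + √(5269.9 + 182575))/3.5826 = (72.594 + 433.41)/3.5826 = 141.24 mm

141 mm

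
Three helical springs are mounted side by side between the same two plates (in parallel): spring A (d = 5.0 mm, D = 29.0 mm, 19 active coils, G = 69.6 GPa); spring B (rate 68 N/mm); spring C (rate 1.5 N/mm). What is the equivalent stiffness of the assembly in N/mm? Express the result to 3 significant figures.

k_A = Gd⁴/(8D³N_a) = (69.6×10³)(5.0⁴)/(8·29.0³·19) = 11.734 N/mm
Parallel: k_eq = 11.734 + 68 + 1.5 = 81.234 N/mm

81.2 N/mm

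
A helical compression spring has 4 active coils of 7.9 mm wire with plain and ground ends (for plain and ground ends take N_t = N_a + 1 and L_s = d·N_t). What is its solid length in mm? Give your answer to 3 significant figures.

39.5 mm

plain and ground ends: N_t = N_a + 1 = 4 + 1 = 5
L_s = d·N_t = 7.9 × 5 = 39.5 mm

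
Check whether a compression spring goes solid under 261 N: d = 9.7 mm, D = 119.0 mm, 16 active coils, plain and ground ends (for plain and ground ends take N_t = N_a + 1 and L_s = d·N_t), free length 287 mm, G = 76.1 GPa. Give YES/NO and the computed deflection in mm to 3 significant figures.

k = Gd⁴/(8D³N_a) = (76.1×10³)(9.7⁴)/(8·119.0³·16) = 3.1234 N/mm
N_t = 17; L_s = 9.7·17 = 164.9 mm; δ_solid = L₀ − L_s = 287 − 164.9 = 122.1 mm
δ = F/k = 261/3.1234 = 83.564 mm
δ < δ_solid → spring does not go solid

NO, δ = 83.6 mm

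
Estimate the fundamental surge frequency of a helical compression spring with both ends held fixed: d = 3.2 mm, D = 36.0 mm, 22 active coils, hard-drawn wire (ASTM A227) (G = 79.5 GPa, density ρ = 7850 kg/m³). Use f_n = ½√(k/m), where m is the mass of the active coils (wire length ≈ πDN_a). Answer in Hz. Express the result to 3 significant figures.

k = Gd⁴/(8D³N_a) = (79.5×10³)(3.2⁴)/(8·36.0³·22) = 1.0152 N/mm = 1015.2 N/m
Wire length L = πDN_a = π·36.0·22 = 2488.1 mm
m = ρ·(πd²/4)·L = 7850 × 8.0425×10⁻⁶ m² × 2.4881 m = 0.15708 kg
f_n = ½√(k/m) = 0.5·√(1015.2/0.15708) = 0.5·√(6462.7) = 40.195 Hz

40.2 Hz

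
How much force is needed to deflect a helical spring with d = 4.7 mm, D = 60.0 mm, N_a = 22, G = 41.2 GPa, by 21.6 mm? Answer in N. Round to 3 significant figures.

k = Gd⁴/(8D³N_a) = (41.2×10³)(4.7⁴)/(8·60.0³·22) = 0.52884 N/mm
F = k·δ = 0.52884 × 21.6 = 11.423 N

11.4 N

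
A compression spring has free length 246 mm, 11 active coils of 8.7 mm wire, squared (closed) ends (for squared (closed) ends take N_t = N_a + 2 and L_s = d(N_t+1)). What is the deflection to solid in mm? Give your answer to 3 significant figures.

124 mm

N_t = 13; L_s = 8.7·14 = 121.8 mm
δ_solid = L₀ − L_s = 246 − 121.8 = 124.2 mm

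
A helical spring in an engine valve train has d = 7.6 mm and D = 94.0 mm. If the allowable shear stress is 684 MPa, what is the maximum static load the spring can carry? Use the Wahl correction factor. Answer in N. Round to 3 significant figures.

1120 N

C = D/d = 94.0/7.6 = 12.3684
K_W = (4C−1)/(4C−4) + 0.615/C = 48.474/45.474 + 0.0497 = 1.1157
τ_max = K·8FD/(πd³) → F_max = τ_allow·πd³/(8DK)
F_max = 684·π·7.6³/(8·94.0·1.1157) = 9.4329e+05/839 = 1124.3 N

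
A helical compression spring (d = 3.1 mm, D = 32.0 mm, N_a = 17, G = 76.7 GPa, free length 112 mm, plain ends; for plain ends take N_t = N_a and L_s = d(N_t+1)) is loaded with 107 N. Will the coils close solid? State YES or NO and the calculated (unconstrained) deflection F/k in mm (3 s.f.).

k = Gd⁴/(8D³N_a) = (76.7×10³)(3.1⁴)/(8·32.0³·17) = 1.5895 N/mm
N_t = 17; L_s = 3.1·18 = 55.8 mm; δ_solid = L₀ − L_s = 112 − 55.8 = 56.2 mm
δ = F/k = 107/1.5895 = 67.318 mm
δ ≥ δ_solid → spring goes solid

YES, δ = 67.3 mm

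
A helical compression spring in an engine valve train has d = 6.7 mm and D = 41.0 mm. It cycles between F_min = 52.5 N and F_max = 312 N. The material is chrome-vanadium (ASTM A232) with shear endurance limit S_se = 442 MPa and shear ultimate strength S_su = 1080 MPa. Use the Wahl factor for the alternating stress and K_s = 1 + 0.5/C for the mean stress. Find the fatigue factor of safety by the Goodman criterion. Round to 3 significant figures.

C = D/d = 41.0/6.7 = 6.1194; K_W = (4C−1)/(4C−4)+0.615/C = 1.2470; K_s = 1+0.5/C = 1.0817
F_a = (F_max−F_min)/2 = 129.75 N; F_m = (F_max+F_min)/2 = 182.25 N
τ_a = K_W·8F_aD/(πd³) = 1.2470 × 45.041 = 56.166 MPa
τ_m = K_s·8F_mD/(πd³) = 1.0817 × 63.266 = 68.435 MPa
Goodman: 1/n_f = τ_a/S_se + τ_m/S_su = 56.166/442 + 68.435/1080 = 0.12707 + 0.06337 = 0.19044
n_f = 1/0.19044 = 5.251

5.25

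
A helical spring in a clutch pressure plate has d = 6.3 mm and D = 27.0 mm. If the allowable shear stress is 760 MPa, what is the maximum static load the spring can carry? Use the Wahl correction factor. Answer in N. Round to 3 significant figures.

C = D/d = 27.0/6.3 = 4.2857
K_W = (4C−1)/(4C−4) + 0.615/C = 16.143/13.143 + 0.1435 = 1.3718
τ_max = K·8FD/(πd³) → F_max = τ_allow·πd³/(8DK)
F_max = 760·π·6.3³/(8·27.0·1.3718) = 5.9701e+05/296.3 = 2014.9 N

2010 N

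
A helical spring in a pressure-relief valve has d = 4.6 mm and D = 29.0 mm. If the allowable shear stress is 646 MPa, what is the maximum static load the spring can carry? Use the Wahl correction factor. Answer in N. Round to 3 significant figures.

687 N

C = D/d = 29.0/4.6 = 6.3043
K_W = (4C−1)/(4C−4) + 0.615/C = 24.217/21.217 + 0.0976 = 1.2389
τ_max = K·8FD/(πd³) → F_max = τ_allow·πd³/(8DK)
F_max = 646·π·4.6³/(8·29.0·1.2389) = 1.9754e+05/287.44 = 687.25 N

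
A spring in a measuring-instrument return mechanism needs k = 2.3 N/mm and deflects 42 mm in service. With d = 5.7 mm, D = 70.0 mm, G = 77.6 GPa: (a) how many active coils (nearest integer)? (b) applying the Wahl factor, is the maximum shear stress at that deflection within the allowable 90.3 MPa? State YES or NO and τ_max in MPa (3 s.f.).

N_a = Gd⁴/(8D³k) = (77.6×10³)(5.7⁴)/(8·70.0³·2.3) = 12.98 → N_a = 13
Actual rate k = Gd⁴/(8D³·13) = 2.2963 N/mm
Working load F = kδ = 2.2963·42 = 96.446 N
C = 70.0/5.7 = 12.2807; K_W = (4C−1)/(4C−4)+0.615/C = 1.1166
τ_max = K_W·8FD/(πd³) = 1.1166·92.832 = 103.65 MPa
τ_max > 90.3 MPa → exceeds allowable

(a) 13 coils; (b) NO, τ_max = 104 MPa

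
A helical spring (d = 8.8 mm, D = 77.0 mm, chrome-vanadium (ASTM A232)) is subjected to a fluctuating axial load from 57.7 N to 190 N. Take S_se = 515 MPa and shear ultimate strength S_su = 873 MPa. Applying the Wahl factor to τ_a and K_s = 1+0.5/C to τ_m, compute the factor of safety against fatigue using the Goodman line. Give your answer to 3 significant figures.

C = D/d = 77.0/8.8 = 8.7500; K_W = (4C−1)/(4C−4)+0.615/C = 1.1671; K_s = 1+0.5/C = 1.0571
F_a = (F_max−F_min)/2 = 66.15 N; F_m = (F_max+F_min)/2 = 123.85 N
τ_a = K_W·8F_aD/(πd³) = 1.1671 × 19.033 = 22.213 MPa
τ_m = K_s·8F_mD/(πd³) = 1.0571 × 35.635 = 37.671 MPa
Goodman: 1/n_f = τ_a/S_se + τ_m/S_su = 22.213/515 + 37.671/873 = 0.04313 + 0.04315 = 0.086284
n_f = 1/0.086284 = 11.59

11.6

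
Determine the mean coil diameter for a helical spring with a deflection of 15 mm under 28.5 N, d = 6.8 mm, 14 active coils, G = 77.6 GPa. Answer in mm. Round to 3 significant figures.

Required rate k = F/δ = 28.5/15 = 1.9 N/mm
D = (Gd⁴/(8N_a·k))^(1/3) = (77.6×10³·6.8⁴/(8·14·1.9))^(1/3)
  = (779697)^(1/3) = 92.0397 mm

92.0 mm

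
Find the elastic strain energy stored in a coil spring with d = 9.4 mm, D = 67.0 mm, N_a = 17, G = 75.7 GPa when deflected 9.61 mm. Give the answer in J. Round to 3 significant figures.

0.667 J

k = Gd⁴/(8D³N_a) = (75.7×10³)(9.4⁴)/(8·67.0³·17) = 14.449 N/mm
U = ½kδ² = 0.5 × 14.449 × 9.61² = 667.21 N·mm = 0.66721 J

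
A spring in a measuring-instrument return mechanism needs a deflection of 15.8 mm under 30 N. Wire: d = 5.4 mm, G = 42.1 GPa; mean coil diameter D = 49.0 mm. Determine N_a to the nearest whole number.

20

Required rate k = F/δ = 30/15.8 = 1.8987 N/mm
N_a = Gd⁴/(8D³k) = (42.1×10³ × 5.4⁴)/(8 × 49.0³ × 1.8987)
    = 3.57979e+07 / 1.78707e+06 = 20.03 → 20 coils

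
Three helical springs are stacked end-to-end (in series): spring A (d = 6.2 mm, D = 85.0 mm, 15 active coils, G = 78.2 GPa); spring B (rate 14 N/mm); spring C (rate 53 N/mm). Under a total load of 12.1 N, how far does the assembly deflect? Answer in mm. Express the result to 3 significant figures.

8.81 mm

k_A = Gd⁴/(8D³N_a) = (78.2×10³)(6.2⁴)/(8·85.0³·15) = 1.568 N/mm
Series: 1/k_eq = 1/1.568 + 1/14 + 1/53 = 0.72807; k_eq = 1.3735 N/mm
δ = F/k_eq = 12.1/1.3735 = 8.8096 mm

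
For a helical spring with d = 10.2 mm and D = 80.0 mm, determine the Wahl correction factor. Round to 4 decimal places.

1.1880

C = D/d = 80.0/10.2 = 7.8431
K_W = (4C−1)/(4C−4) + 0.615/C = 30.373/27.373 + 0.0784 = 1.1880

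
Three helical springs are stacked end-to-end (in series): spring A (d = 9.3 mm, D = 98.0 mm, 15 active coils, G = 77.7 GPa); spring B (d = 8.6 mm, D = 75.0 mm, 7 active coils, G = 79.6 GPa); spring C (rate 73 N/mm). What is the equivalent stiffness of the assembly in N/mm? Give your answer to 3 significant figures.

k_A = Gd⁴/(8D³N_a) = (77.7×10³)(9.3⁴)/(8·98.0³·15) = 5.1463 N/mm
k_B = Gd⁴/(8D³N_a) = (79.6×10³)(8.6⁴)/(8·75.0³·7) = 18.43 N/mm
Series: 1/k_eq = 1/5.1463 + 1/18.43 + 1/73 = 0.26227; k_eq = 3.8128 N/mm

3.81 N/mm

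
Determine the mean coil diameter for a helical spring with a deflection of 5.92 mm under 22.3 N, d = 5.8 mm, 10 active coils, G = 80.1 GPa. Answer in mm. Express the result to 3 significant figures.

67.0 mm

Required rate k = F/δ = 22.3/5.92 = 3.7669 N/mm
D = (Gd⁴/(8N_a·k))^(1/3) = (80.1×10³·5.8⁴/(8·10·3.7669))^(1/3)
  = (300796)^(1/3) = 67.0024 mm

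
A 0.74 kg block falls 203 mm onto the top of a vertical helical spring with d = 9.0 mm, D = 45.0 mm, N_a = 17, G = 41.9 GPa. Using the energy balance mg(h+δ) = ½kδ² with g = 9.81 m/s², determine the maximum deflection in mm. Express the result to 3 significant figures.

11.9 mm

k = Gd⁴/(8D³N_a) = (41.9×10³)(9.0⁴)/(8·45.0³·17) = 22.182 N/mm
W = mg = 0.74 × 9.81 = 7.2594 N
½kδ² − Wδ − Wh = 0 → δ = (W + √(W² + 2kWh))/k
δ = (7.2594 + √(52.699 + 65378.4))/22.182 = (7.2594 + 255.8)/22.182 = 11.859 mm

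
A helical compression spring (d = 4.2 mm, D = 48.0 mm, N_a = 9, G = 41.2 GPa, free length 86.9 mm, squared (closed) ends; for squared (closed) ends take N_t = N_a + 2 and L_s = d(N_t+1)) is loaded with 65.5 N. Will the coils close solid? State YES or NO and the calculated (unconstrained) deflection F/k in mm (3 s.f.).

k = Gd⁴/(8D³N_a) = (41.2×10³)(4.2⁴)/(8·48.0³·9) = 1.61 N/mm
N_t = 11; L_s = 4.2·12 = 50.4 mm; δ_solid = L₀ − L_s = 86.9 − 50.4 = 36.5 mm
δ = F/k = 65.5/1.61 = 40.682 mm
δ ≥ δ_solid → spring goes solid

YES, δ = 40.7 mm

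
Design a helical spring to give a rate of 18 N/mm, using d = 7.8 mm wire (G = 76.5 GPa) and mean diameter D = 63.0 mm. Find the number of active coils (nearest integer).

8

N_a = Gd⁴/(8D³k) = (76.5×10³ × 7.8⁴)/(8 × 63.0³ × 18)
    = 2.83165e+08 / 3.60068e+07 = 7.864 → 8 coils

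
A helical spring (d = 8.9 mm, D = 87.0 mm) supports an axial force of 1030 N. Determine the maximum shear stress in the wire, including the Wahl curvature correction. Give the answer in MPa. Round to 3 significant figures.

Spring index C = D/d = 87.0/8.9 = 9.7753
K_W = (4C−1)/(4C−4) + 0.615/C = 38.101/35.101 + 0.0629 = 1.1484
τ₀ = 8FD/(πd³) = 8·1030·87.0/(π·8.9³) = 716880/2214.7 = 323.69 MPa
τ_max = K·τ₀ = 1.1484 × 323.69 = 371.72 MPa

372 MPa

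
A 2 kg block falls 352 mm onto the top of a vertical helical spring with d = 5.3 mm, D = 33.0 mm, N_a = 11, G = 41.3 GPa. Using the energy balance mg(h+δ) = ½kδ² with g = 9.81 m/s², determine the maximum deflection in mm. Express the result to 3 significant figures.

38.6 mm

k = Gd⁴/(8D³N_a) = (41.3×10³)(5.3⁴)/(8·33.0³·11) = 10.305 N/mm
W = mg = 2 × 9.81 = 19.62 N
½kδ² − Wδ − Wh = 0 → δ = (W + √(W² + 2kWh))/k
δ = (19.62 + √(384.94 + 142331))/10.305 = (19.62 + 377.78)/10.305 = 38.565 mm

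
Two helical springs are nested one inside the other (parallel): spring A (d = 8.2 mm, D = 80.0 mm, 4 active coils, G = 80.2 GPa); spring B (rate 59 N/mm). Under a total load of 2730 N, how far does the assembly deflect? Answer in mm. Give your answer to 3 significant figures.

33.6 mm

k_A = Gd⁴/(8D³N_a) = (80.2×10³)(8.2⁴)/(8·80.0³·4) = 22.131 N/mm
Parallel: k_eq = 22.131 + 59 = 81.131 N/mm
δ = F/k_eq = 2730/81.131 = 33.649 mm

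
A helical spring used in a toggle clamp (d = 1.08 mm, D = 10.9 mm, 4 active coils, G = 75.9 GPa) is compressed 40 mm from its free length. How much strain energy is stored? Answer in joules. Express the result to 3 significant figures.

k = Gd⁴/(8D³N_a) = (75.9×10³)(1.08⁴)/(8·10.9³·4) = 2.4918 N/mm
U = ½kδ² = 0.5 × 2.4918 × 40² = 1993.4 N·mm = 1.9934 J

1.99 J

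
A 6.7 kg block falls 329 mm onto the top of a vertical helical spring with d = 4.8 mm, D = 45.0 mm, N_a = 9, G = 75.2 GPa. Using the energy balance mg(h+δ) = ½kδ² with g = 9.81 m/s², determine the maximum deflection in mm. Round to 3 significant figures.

k = Gd⁴/(8D³N_a) = (75.2×10³)(4.8⁴)/(8·45.0³·9) = 6.0843 N/mm
W = mg = 6.7 × 9.81 = 65.727 N
½kδ² − Wδ − Wh = 0 → δ = (W + √(W² + 2kWh))/k
δ = (65.727 + √(4320 + 263137))/6.0843 = (65.727 + 517.16)/6.0843 = 95.802 mm

95.8 mm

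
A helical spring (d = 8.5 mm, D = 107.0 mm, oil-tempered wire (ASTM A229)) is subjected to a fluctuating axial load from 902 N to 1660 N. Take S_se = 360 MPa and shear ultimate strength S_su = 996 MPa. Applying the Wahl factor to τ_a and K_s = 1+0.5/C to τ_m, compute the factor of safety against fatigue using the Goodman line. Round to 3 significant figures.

0.898

C = D/d = 107.0/8.5 = 12.5882; K_W = (4C−1)/(4C−4)+0.615/C = 1.1136; K_s = 1+0.5/C = 1.0397
F_a = (F_max−F_min)/2 = 379 N; F_m = (F_max+F_min)/2 = 1281 N
τ_a = K_W·8F_aD/(πd³) = 1.1136 × 168.15 = 187.25 MPa
τ_m = K_s·8F_mD/(πd³) = 1.0397 × 568.35 = 590.93 MPa
Goodman: 1/n_f = τ_a/S_se + τ_m/S_su = 187.25/360 + 590.93/996 = 0.52014 + 0.59330 = 1.1134
n_f = 1/1.1134 = 0.8981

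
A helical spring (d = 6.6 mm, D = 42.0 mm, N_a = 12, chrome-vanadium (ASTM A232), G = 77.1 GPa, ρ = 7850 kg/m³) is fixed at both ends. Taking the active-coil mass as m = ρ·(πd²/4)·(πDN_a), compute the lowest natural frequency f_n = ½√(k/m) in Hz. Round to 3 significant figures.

110 Hz

k = Gd⁴/(8D³N_a) = (77.1×10³)(6.6⁴)/(8·42.0³·12) = 20.569 N/mm = 20569 N/m
Wire length L = πDN_a = π·42.0·12 = 1583.4 mm
m = ρ·(πd²/4)·L = 7850 × 34.212×10⁻⁶ m² × 1.5834 m = 0.42523 kg
f_n = ½√(k/m) = 0.5·√(20569/0.42523) = 0.5·√(48371) = 109.97 Hz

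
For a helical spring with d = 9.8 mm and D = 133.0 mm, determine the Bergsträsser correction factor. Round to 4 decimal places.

1.0975

C = D/d = 133.0/9.8 = 13.5714
K_B = (4C+2)/(4C−3) = 56.286/51.286 = 1.0975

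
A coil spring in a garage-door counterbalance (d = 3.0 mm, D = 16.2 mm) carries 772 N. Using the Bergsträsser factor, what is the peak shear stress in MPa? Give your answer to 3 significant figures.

1500 MPa

Spring index C = D/d = 16.2/3.0 = 5.4000
K_B = (4C+2)/(4C−3) = 23.600/18.600 = 1.2688
τ₀ = 8FD/(πd³) = 8·772·16.2/(π·3.0³) = 100051/84.823 = 1179.5 MPa
τ_max = K·τ₀ = 1.2688 × 1179.5 = 1496.6 MPa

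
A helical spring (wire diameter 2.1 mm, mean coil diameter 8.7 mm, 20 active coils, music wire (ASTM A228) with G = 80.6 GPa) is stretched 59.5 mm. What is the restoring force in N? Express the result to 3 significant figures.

k = Gd⁴/(8D³N_a) = (80.6×10³)(2.1⁴)/(8·8.7³·20) = 14.878 N/mm
F = k·δ = 14.878 × 59.5 = 885.22 N

885 N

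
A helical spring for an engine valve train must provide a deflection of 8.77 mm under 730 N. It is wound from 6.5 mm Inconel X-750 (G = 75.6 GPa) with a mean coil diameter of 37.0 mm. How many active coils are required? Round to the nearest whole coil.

4

Required rate k = F/δ = 730/8.77 = 83.238 N/mm
N_a = Gd⁴/(8D³k) = (75.6×10³ × 6.5⁴)/(8 × 37.0³ × 83.238)
    = 1.34951e+08 / 3.37302e+07 = 4.001 → 4 coils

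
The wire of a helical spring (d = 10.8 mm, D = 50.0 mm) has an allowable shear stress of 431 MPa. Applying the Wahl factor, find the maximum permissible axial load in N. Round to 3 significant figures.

3180 N

C = D/d = 50.0/10.8 = 4.6296
K_W = (4C−1)/(4C−4) + 0.615/C = 17.519/14.519 + 0.1328 = 1.3395
τ_max = K·8FD/(πd³) → F_max = τ_allow·πd³/(8DK)
F_max = 431·π·10.8³/(8·50.0·1.3395) = 1.7057e+06/535.79 = 3183.5 N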